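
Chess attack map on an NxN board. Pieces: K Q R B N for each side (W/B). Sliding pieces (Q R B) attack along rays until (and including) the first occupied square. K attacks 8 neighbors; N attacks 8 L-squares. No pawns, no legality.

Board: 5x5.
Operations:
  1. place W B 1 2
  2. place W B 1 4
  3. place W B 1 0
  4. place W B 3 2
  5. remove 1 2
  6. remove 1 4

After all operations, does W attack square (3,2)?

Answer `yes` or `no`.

Op 1: place WB@(1,2)
Op 2: place WB@(1,4)
Op 3: place WB@(1,0)
Op 4: place WB@(3,2)
Op 5: remove (1,2)
Op 6: remove (1,4)
Per-piece attacks for W:
  WB@(1,0): attacks (2,1) (3,2) (0,1) [ray(1,1) blocked at (3,2)]
  WB@(3,2): attacks (4,3) (4,1) (2,3) (1,4) (2,1) (1,0) [ray(-1,-1) blocked at (1,0)]
W attacks (3,2): yes

Answer: yes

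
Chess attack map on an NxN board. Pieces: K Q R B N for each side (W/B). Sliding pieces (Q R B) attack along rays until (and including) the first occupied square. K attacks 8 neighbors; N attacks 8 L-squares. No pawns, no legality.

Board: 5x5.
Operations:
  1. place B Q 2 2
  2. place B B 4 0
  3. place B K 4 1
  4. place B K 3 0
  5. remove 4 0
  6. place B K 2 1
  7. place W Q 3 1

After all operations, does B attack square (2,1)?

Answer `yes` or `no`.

Op 1: place BQ@(2,2)
Op 2: place BB@(4,0)
Op 3: place BK@(4,1)
Op 4: place BK@(3,0)
Op 5: remove (4,0)
Op 6: place BK@(2,1)
Op 7: place WQ@(3,1)
Per-piece attacks for B:
  BK@(2,1): attacks (2,2) (2,0) (3,1) (1,1) (3,2) (3,0) (1,2) (1,0)
  BQ@(2,2): attacks (2,3) (2,4) (2,1) (3,2) (4,2) (1,2) (0,2) (3,3) (4,4) (3,1) (1,3) (0,4) (1,1) (0,0) [ray(0,-1) blocked at (2,1); ray(1,-1) blocked at (3,1)]
  BK@(3,0): attacks (3,1) (4,0) (2,0) (4,1) (2,1)
  BK@(4,1): attacks (4,2) (4,0) (3,1) (3,2) (3,0)
B attacks (2,1): yes

Answer: yes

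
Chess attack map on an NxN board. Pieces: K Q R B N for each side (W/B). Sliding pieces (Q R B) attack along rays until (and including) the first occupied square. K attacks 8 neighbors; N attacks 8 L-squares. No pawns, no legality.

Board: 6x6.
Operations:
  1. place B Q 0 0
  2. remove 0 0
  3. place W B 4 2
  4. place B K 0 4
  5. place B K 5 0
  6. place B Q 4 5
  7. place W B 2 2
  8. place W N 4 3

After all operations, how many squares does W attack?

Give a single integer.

Op 1: place BQ@(0,0)
Op 2: remove (0,0)
Op 3: place WB@(4,2)
Op 4: place BK@(0,4)
Op 5: place BK@(5,0)
Op 6: place BQ@(4,5)
Op 7: place WB@(2,2)
Op 8: place WN@(4,3)
Per-piece attacks for W:
  WB@(2,2): attacks (3,3) (4,4) (5,5) (3,1) (4,0) (1,3) (0,4) (1,1) (0,0) [ray(-1,1) blocked at (0,4)]
  WB@(4,2): attacks (5,3) (5,1) (3,3) (2,4) (1,5) (3,1) (2,0)
  WN@(4,3): attacks (5,5) (3,5) (2,4) (5,1) (3,1) (2,2)
Union (16 distinct): (0,0) (0,4) (1,1) (1,3) (1,5) (2,0) (2,2) (2,4) (3,1) (3,3) (3,5) (4,0) (4,4) (5,1) (5,3) (5,5)

Answer: 16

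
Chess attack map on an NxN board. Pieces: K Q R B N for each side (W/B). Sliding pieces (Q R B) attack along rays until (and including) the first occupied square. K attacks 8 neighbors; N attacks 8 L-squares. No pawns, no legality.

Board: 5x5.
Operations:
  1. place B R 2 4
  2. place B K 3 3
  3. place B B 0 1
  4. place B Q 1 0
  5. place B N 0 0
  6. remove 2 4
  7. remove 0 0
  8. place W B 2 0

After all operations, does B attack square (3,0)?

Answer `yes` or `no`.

Answer: no

Derivation:
Op 1: place BR@(2,4)
Op 2: place BK@(3,3)
Op 3: place BB@(0,1)
Op 4: place BQ@(1,0)
Op 5: place BN@(0,0)
Op 6: remove (2,4)
Op 7: remove (0,0)
Op 8: place WB@(2,0)
Per-piece attacks for B:
  BB@(0,1): attacks (1,2) (2,3) (3,4) (1,0) [ray(1,-1) blocked at (1,0)]
  BQ@(1,0): attacks (1,1) (1,2) (1,3) (1,4) (2,0) (0,0) (2,1) (3,2) (4,3) (0,1) [ray(1,0) blocked at (2,0); ray(-1,1) blocked at (0,1)]
  BK@(3,3): attacks (3,4) (3,2) (4,3) (2,3) (4,4) (4,2) (2,4) (2,2)
B attacks (3,0): no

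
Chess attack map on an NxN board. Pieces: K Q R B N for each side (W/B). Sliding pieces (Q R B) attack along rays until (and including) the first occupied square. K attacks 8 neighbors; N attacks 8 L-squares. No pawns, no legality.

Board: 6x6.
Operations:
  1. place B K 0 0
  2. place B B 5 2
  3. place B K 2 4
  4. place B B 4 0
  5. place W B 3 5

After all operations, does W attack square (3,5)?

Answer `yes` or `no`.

Op 1: place BK@(0,0)
Op 2: place BB@(5,2)
Op 3: place BK@(2,4)
Op 4: place BB@(4,0)
Op 5: place WB@(3,5)
Per-piece attacks for W:
  WB@(3,5): attacks (4,4) (5,3) (2,4) [ray(-1,-1) blocked at (2,4)]
W attacks (3,5): no

Answer: no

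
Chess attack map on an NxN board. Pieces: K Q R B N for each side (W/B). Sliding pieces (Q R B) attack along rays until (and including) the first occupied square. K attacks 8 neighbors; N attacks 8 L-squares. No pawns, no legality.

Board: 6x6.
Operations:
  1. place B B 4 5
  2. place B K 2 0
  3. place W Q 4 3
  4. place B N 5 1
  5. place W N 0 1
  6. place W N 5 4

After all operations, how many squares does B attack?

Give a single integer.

Answer: 12

Derivation:
Op 1: place BB@(4,5)
Op 2: place BK@(2,0)
Op 3: place WQ@(4,3)
Op 4: place BN@(5,1)
Op 5: place WN@(0,1)
Op 6: place WN@(5,4)
Per-piece attacks for B:
  BK@(2,0): attacks (2,1) (3,0) (1,0) (3,1) (1,1)
  BB@(4,5): attacks (5,4) (3,4) (2,3) (1,2) (0,1) [ray(1,-1) blocked at (5,4); ray(-1,-1) blocked at (0,1)]
  BN@(5,1): attacks (4,3) (3,2) (3,0)
Union (12 distinct): (0,1) (1,0) (1,1) (1,2) (2,1) (2,3) (3,0) (3,1) (3,2) (3,4) (4,3) (5,4)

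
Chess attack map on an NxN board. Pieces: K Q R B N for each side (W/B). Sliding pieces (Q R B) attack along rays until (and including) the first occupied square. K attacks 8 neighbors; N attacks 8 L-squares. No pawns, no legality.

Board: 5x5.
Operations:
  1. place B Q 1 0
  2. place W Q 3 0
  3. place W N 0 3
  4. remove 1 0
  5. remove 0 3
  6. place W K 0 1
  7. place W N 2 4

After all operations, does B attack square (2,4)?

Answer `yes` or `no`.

Answer: no

Derivation:
Op 1: place BQ@(1,0)
Op 2: place WQ@(3,0)
Op 3: place WN@(0,3)
Op 4: remove (1,0)
Op 5: remove (0,3)
Op 6: place WK@(0,1)
Op 7: place WN@(2,4)
Per-piece attacks for B:
B attacks (2,4): no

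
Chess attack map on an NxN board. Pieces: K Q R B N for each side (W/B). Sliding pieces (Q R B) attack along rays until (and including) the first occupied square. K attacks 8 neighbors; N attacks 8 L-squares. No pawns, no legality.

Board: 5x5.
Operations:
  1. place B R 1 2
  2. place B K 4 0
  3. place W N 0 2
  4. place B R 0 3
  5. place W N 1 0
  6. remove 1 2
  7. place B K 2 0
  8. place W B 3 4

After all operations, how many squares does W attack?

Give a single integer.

Answer: 10

Derivation:
Op 1: place BR@(1,2)
Op 2: place BK@(4,0)
Op 3: place WN@(0,2)
Op 4: place BR@(0,3)
Op 5: place WN@(1,0)
Op 6: remove (1,2)
Op 7: place BK@(2,0)
Op 8: place WB@(3,4)
Per-piece attacks for W:
  WN@(0,2): attacks (1,4) (2,3) (1,0) (2,1)
  WN@(1,0): attacks (2,2) (3,1) (0,2)
  WB@(3,4): attacks (4,3) (2,3) (1,2) (0,1)
Union (10 distinct): (0,1) (0,2) (1,0) (1,2) (1,4) (2,1) (2,2) (2,3) (3,1) (4,3)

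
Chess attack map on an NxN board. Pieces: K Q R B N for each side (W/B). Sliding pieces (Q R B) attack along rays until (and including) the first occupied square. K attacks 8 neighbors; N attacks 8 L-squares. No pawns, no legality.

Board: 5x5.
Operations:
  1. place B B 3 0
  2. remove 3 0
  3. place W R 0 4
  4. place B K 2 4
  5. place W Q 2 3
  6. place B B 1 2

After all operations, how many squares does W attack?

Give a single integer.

Answer: 16

Derivation:
Op 1: place BB@(3,0)
Op 2: remove (3,0)
Op 3: place WR@(0,4)
Op 4: place BK@(2,4)
Op 5: place WQ@(2,3)
Op 6: place BB@(1,2)
Per-piece attacks for W:
  WR@(0,4): attacks (0,3) (0,2) (0,1) (0,0) (1,4) (2,4) [ray(1,0) blocked at (2,4)]
  WQ@(2,3): attacks (2,4) (2,2) (2,1) (2,0) (3,3) (4,3) (1,3) (0,3) (3,4) (3,2) (4,1) (1,4) (1,2) [ray(0,1) blocked at (2,4); ray(-1,-1) blocked at (1,2)]
Union (16 distinct): (0,0) (0,1) (0,2) (0,3) (1,2) (1,3) (1,4) (2,0) (2,1) (2,2) (2,4) (3,2) (3,3) (3,4) (4,1) (4,3)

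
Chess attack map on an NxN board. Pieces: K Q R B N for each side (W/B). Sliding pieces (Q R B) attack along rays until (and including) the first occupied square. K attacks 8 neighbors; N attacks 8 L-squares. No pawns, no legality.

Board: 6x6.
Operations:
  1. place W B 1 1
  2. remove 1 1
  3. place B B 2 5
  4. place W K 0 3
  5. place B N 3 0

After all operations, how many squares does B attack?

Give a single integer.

Op 1: place WB@(1,1)
Op 2: remove (1,1)
Op 3: place BB@(2,5)
Op 4: place WK@(0,3)
Op 5: place BN@(3,0)
Per-piece attacks for B:
  BB@(2,5): attacks (3,4) (4,3) (5,2) (1,4) (0,3) [ray(-1,-1) blocked at (0,3)]
  BN@(3,0): attacks (4,2) (5,1) (2,2) (1,1)
Union (9 distinct): (0,3) (1,1) (1,4) (2,2) (3,4) (4,2) (4,3) (5,1) (5,2)

Answer: 9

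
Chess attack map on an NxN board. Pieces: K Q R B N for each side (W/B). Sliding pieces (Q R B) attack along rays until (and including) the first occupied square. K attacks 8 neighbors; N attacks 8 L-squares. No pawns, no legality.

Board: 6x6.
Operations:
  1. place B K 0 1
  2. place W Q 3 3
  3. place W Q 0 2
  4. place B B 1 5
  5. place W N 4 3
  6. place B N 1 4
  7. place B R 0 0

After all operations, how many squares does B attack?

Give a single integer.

Op 1: place BK@(0,1)
Op 2: place WQ@(3,3)
Op 3: place WQ@(0,2)
Op 4: place BB@(1,5)
Op 5: place WN@(4,3)
Op 6: place BN@(1,4)
Op 7: place BR@(0,0)
Per-piece attacks for B:
  BR@(0,0): attacks (0,1) (1,0) (2,0) (3,0) (4,0) (5,0) [ray(0,1) blocked at (0,1)]
  BK@(0,1): attacks (0,2) (0,0) (1,1) (1,2) (1,0)
  BN@(1,4): attacks (3,5) (2,2) (3,3) (0,2)
  BB@(1,5): attacks (2,4) (3,3) (0,4) [ray(1,-1) blocked at (3,3)]
Union (15 distinct): (0,0) (0,1) (0,2) (0,4) (1,0) (1,1) (1,2) (2,0) (2,2) (2,4) (3,0) (3,3) (3,5) (4,0) (5,0)

Answer: 15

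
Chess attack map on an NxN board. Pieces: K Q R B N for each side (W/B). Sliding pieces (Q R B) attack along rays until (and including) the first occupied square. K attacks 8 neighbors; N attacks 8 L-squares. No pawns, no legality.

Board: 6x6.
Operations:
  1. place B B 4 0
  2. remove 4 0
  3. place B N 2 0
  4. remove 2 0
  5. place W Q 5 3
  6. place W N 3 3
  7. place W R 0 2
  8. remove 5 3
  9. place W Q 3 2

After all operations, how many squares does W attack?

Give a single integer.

Op 1: place BB@(4,0)
Op 2: remove (4,0)
Op 3: place BN@(2,0)
Op 4: remove (2,0)
Op 5: place WQ@(5,3)
Op 6: place WN@(3,3)
Op 7: place WR@(0,2)
Op 8: remove (5,3)
Op 9: place WQ@(3,2)
Per-piece attacks for W:
  WR@(0,2): attacks (0,3) (0,4) (0,5) (0,1) (0,0) (1,2) (2,2) (3,2) [ray(1,0) blocked at (3,2)]
  WQ@(3,2): attacks (3,3) (3,1) (3,0) (4,2) (5,2) (2,2) (1,2) (0,2) (4,3) (5,4) (4,1) (5,0) (2,3) (1,4) (0,5) (2,1) (1,0) [ray(0,1) blocked at (3,3); ray(-1,0) blocked at (0,2)]
  WN@(3,3): attacks (4,5) (5,4) (2,5) (1,4) (4,1) (5,2) (2,1) (1,2)
Union (24 distinct): (0,0) (0,1) (0,2) (0,3) (0,4) (0,5) (1,0) (1,2) (1,4) (2,1) (2,2) (2,3) (2,5) (3,0) (3,1) (3,2) (3,3) (4,1) (4,2) (4,3) (4,5) (5,0) (5,2) (5,4)

Answer: 24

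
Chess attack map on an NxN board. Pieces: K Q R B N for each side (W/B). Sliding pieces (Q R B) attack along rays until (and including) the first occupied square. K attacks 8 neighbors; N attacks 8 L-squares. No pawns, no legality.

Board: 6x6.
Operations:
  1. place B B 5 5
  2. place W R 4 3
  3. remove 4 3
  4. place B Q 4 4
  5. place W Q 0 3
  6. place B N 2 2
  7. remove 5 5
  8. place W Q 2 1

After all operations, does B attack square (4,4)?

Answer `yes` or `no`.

Op 1: place BB@(5,5)
Op 2: place WR@(4,3)
Op 3: remove (4,3)
Op 4: place BQ@(4,4)
Op 5: place WQ@(0,3)
Op 6: place BN@(2,2)
Op 7: remove (5,5)
Op 8: place WQ@(2,1)
Per-piece attacks for B:
  BN@(2,2): attacks (3,4) (4,3) (1,4) (0,3) (3,0) (4,1) (1,0) (0,1)
  BQ@(4,4): attacks (4,5) (4,3) (4,2) (4,1) (4,0) (5,4) (3,4) (2,4) (1,4) (0,4) (5,5) (5,3) (3,5) (3,3) (2,2) [ray(-1,-1) blocked at (2,2)]
B attacks (4,4): no

Answer: no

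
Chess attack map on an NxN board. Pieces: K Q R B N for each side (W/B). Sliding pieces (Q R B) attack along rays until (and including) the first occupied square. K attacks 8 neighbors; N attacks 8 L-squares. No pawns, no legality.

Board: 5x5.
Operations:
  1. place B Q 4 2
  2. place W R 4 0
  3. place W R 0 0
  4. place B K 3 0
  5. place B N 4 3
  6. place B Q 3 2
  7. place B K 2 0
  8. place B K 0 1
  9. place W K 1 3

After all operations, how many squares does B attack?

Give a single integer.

Answer: 20

Derivation:
Op 1: place BQ@(4,2)
Op 2: place WR@(4,0)
Op 3: place WR@(0,0)
Op 4: place BK@(3,0)
Op 5: place BN@(4,3)
Op 6: place BQ@(3,2)
Op 7: place BK@(2,0)
Op 8: place BK@(0,1)
Op 9: place WK@(1,3)
Per-piece attacks for B:
  BK@(0,1): attacks (0,2) (0,0) (1,1) (1,2) (1,0)
  BK@(2,0): attacks (2,1) (3,0) (1,0) (3,1) (1,1)
  BK@(3,0): attacks (3,1) (4,0) (2,0) (4,1) (2,1)
  BQ@(3,2): attacks (3,3) (3,4) (3,1) (3,0) (4,2) (2,2) (1,2) (0,2) (4,3) (4,1) (2,3) (1,4) (2,1) (1,0) [ray(0,-1) blocked at (3,0); ray(1,0) blocked at (4,2); ray(1,1) blocked at (4,3)]
  BQ@(4,2): attacks (4,3) (4,1) (4,0) (3,2) (3,3) (2,4) (3,1) (2,0) [ray(0,1) blocked at (4,3); ray(0,-1) blocked at (4,0); ray(-1,0) blocked at (3,2); ray(-1,-1) blocked at (2,0)]
  BN@(4,3): attacks (2,4) (3,1) (2,2)
Union (20 distinct): (0,0) (0,2) (1,0) (1,1) (1,2) (1,4) (2,0) (2,1) (2,2) (2,3) (2,4) (3,0) (3,1) (3,2) (3,3) (3,4) (4,0) (4,1) (4,2) (4,3)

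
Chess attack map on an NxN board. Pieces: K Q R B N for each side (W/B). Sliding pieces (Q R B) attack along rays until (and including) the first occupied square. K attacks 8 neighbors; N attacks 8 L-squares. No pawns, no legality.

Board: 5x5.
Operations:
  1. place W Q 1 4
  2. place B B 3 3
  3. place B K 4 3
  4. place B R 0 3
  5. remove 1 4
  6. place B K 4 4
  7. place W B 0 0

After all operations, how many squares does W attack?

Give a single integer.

Op 1: place WQ@(1,4)
Op 2: place BB@(3,3)
Op 3: place BK@(4,3)
Op 4: place BR@(0,3)
Op 5: remove (1,4)
Op 6: place BK@(4,4)
Op 7: place WB@(0,0)
Per-piece attacks for W:
  WB@(0,0): attacks (1,1) (2,2) (3,3) [ray(1,1) blocked at (3,3)]
Union (3 distinct): (1,1) (2,2) (3,3)

Answer: 3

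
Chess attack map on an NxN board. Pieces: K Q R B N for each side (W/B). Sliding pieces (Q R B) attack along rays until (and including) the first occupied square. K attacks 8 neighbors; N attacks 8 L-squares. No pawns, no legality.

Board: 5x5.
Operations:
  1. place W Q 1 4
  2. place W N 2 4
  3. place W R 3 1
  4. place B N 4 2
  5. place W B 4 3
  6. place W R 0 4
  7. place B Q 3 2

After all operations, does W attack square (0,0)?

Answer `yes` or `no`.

Answer: yes

Derivation:
Op 1: place WQ@(1,4)
Op 2: place WN@(2,4)
Op 3: place WR@(3,1)
Op 4: place BN@(4,2)
Op 5: place WB@(4,3)
Op 6: place WR@(0,4)
Op 7: place BQ@(3,2)
Per-piece attacks for W:
  WR@(0,4): attacks (0,3) (0,2) (0,1) (0,0) (1,4) [ray(1,0) blocked at (1,4)]
  WQ@(1,4): attacks (1,3) (1,2) (1,1) (1,0) (2,4) (0,4) (2,3) (3,2) (0,3) [ray(1,0) blocked at (2,4); ray(-1,0) blocked at (0,4); ray(1,-1) blocked at (3,2)]
  WN@(2,4): attacks (3,2) (4,3) (1,2) (0,3)
  WR@(3,1): attacks (3,2) (3,0) (4,1) (2,1) (1,1) (0,1) [ray(0,1) blocked at (3,2)]
  WB@(4,3): attacks (3,4) (3,2) [ray(-1,-1) blocked at (3,2)]
W attacks (0,0): yes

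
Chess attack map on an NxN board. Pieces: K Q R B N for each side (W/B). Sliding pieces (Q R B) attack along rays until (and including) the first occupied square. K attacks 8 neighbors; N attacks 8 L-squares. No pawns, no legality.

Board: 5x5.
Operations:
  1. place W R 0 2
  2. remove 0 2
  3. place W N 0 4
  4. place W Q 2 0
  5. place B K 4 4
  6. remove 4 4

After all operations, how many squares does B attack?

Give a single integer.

Op 1: place WR@(0,2)
Op 2: remove (0,2)
Op 3: place WN@(0,4)
Op 4: place WQ@(2,0)
Op 5: place BK@(4,4)
Op 6: remove (4,4)
Per-piece attacks for B:
Union (0 distinct): (none)

Answer: 0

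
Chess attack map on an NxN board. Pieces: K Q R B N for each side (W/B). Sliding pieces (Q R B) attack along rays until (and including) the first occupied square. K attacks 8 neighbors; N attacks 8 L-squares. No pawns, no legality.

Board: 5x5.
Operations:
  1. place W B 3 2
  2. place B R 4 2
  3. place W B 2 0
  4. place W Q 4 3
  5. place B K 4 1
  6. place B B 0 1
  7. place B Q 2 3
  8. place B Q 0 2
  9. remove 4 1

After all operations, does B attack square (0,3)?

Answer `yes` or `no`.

Op 1: place WB@(3,2)
Op 2: place BR@(4,2)
Op 3: place WB@(2,0)
Op 4: place WQ@(4,3)
Op 5: place BK@(4,1)
Op 6: place BB@(0,1)
Op 7: place BQ@(2,3)
Op 8: place BQ@(0,2)
Op 9: remove (4,1)
Per-piece attacks for B:
  BB@(0,1): attacks (1,2) (2,3) (1,0) [ray(1,1) blocked at (2,3)]
  BQ@(0,2): attacks (0,3) (0,4) (0,1) (1,2) (2,2) (3,2) (1,3) (2,4) (1,1) (2,0) [ray(0,-1) blocked at (0,1); ray(1,0) blocked at (3,2); ray(1,-1) blocked at (2,0)]
  BQ@(2,3): attacks (2,4) (2,2) (2,1) (2,0) (3,3) (4,3) (1,3) (0,3) (3,4) (3,2) (1,4) (1,2) (0,1) [ray(0,-1) blocked at (2,0); ray(1,0) blocked at (4,3); ray(1,-1) blocked at (3,2); ray(-1,-1) blocked at (0,1)]
  BR@(4,2): attacks (4,3) (4,1) (4,0) (3,2) [ray(0,1) blocked at (4,3); ray(-1,0) blocked at (3,2)]
B attacks (0,3): yes

Answer: yes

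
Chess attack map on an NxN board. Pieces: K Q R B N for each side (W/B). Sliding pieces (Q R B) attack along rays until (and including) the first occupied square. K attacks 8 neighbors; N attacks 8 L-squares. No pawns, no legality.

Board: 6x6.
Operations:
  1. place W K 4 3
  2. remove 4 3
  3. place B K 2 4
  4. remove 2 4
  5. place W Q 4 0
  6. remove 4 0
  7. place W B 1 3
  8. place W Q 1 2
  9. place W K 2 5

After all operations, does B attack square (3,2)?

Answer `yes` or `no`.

Op 1: place WK@(4,3)
Op 2: remove (4,3)
Op 3: place BK@(2,4)
Op 4: remove (2,4)
Op 5: place WQ@(4,0)
Op 6: remove (4,0)
Op 7: place WB@(1,3)
Op 8: place WQ@(1,2)
Op 9: place WK@(2,5)
Per-piece attacks for B:
B attacks (3,2): no

Answer: no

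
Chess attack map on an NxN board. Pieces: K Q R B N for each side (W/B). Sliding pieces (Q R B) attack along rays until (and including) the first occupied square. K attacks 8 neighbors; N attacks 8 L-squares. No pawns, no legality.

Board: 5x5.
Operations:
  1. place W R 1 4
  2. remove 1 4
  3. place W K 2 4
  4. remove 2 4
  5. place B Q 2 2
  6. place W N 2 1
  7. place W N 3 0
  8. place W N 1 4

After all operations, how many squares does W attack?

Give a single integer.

Answer: 8

Derivation:
Op 1: place WR@(1,4)
Op 2: remove (1,4)
Op 3: place WK@(2,4)
Op 4: remove (2,4)
Op 5: place BQ@(2,2)
Op 6: place WN@(2,1)
Op 7: place WN@(3,0)
Op 8: place WN@(1,4)
Per-piece attacks for W:
  WN@(1,4): attacks (2,2) (3,3) (0,2)
  WN@(2,1): attacks (3,3) (4,2) (1,3) (0,2) (4,0) (0,0)
  WN@(3,0): attacks (4,2) (2,2) (1,1)
Union (8 distinct): (0,0) (0,2) (1,1) (1,3) (2,2) (3,3) (4,0) (4,2)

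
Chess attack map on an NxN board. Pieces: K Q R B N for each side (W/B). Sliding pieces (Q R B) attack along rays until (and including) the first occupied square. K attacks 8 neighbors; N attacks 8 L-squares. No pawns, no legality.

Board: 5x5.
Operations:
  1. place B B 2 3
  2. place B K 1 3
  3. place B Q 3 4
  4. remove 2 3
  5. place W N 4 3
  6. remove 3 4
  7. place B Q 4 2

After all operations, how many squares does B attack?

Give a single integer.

Op 1: place BB@(2,3)
Op 2: place BK@(1,3)
Op 3: place BQ@(3,4)
Op 4: remove (2,3)
Op 5: place WN@(4,3)
Op 6: remove (3,4)
Op 7: place BQ@(4,2)
Per-piece attacks for B:
  BK@(1,3): attacks (1,4) (1,2) (2,3) (0,3) (2,4) (2,2) (0,4) (0,2)
  BQ@(4,2): attacks (4,3) (4,1) (4,0) (3,2) (2,2) (1,2) (0,2) (3,3) (2,4) (3,1) (2,0) [ray(0,1) blocked at (4,3)]
Union (15 distinct): (0,2) (0,3) (0,4) (1,2) (1,4) (2,0) (2,2) (2,3) (2,4) (3,1) (3,2) (3,3) (4,0) (4,1) (4,3)

Answer: 15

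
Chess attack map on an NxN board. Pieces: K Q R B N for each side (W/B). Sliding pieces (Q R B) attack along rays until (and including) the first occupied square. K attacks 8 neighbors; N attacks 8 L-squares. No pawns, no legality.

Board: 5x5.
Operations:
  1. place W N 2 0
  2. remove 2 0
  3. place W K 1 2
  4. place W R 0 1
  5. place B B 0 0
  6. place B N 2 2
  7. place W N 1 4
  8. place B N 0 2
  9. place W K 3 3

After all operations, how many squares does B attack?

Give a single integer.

Op 1: place WN@(2,0)
Op 2: remove (2,0)
Op 3: place WK@(1,2)
Op 4: place WR@(0,1)
Op 5: place BB@(0,0)
Op 6: place BN@(2,2)
Op 7: place WN@(1,4)
Op 8: place BN@(0,2)
Op 9: place WK@(3,3)
Per-piece attacks for B:
  BB@(0,0): attacks (1,1) (2,2) [ray(1,1) blocked at (2,2)]
  BN@(0,2): attacks (1,4) (2,3) (1,0) (2,1)
  BN@(2,2): attacks (3,4) (4,3) (1,4) (0,3) (3,0) (4,1) (1,0) (0,1)
Union (12 distinct): (0,1) (0,3) (1,0) (1,1) (1,4) (2,1) (2,2) (2,3) (3,0) (3,4) (4,1) (4,3)

Answer: 12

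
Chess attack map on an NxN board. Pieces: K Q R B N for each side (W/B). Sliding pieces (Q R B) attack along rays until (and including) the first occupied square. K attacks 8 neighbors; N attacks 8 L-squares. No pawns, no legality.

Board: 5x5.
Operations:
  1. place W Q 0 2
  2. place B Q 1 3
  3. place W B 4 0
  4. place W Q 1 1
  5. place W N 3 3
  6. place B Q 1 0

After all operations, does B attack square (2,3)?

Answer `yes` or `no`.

Op 1: place WQ@(0,2)
Op 2: place BQ@(1,3)
Op 3: place WB@(4,0)
Op 4: place WQ@(1,1)
Op 5: place WN@(3,3)
Op 6: place BQ@(1,0)
Per-piece attacks for B:
  BQ@(1,0): attacks (1,1) (2,0) (3,0) (4,0) (0,0) (2,1) (3,2) (4,3) (0,1) [ray(0,1) blocked at (1,1); ray(1,0) blocked at (4,0)]
  BQ@(1,3): attacks (1,4) (1,2) (1,1) (2,3) (3,3) (0,3) (2,4) (2,2) (3,1) (4,0) (0,4) (0,2) [ray(0,-1) blocked at (1,1); ray(1,0) blocked at (3,3); ray(1,-1) blocked at (4,0); ray(-1,-1) blocked at (0,2)]
B attacks (2,3): yes

Answer: yes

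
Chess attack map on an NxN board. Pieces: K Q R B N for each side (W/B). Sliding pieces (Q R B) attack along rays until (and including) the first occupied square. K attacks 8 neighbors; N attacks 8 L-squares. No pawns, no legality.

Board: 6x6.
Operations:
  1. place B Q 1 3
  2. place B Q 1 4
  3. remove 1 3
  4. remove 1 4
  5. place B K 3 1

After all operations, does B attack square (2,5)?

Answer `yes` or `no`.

Answer: no

Derivation:
Op 1: place BQ@(1,3)
Op 2: place BQ@(1,4)
Op 3: remove (1,3)
Op 4: remove (1,4)
Op 5: place BK@(3,1)
Per-piece attacks for B:
  BK@(3,1): attacks (3,2) (3,0) (4,1) (2,1) (4,2) (4,0) (2,2) (2,0)
B attacks (2,5): no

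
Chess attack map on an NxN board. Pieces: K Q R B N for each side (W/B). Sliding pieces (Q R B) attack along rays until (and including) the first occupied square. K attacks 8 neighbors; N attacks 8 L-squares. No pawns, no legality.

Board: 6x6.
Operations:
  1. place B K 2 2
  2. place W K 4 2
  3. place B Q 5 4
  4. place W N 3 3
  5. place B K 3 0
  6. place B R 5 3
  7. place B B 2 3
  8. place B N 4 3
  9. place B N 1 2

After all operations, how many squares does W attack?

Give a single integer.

Op 1: place BK@(2,2)
Op 2: place WK@(4,2)
Op 3: place BQ@(5,4)
Op 4: place WN@(3,3)
Op 5: place BK@(3,0)
Op 6: place BR@(5,3)
Op 7: place BB@(2,3)
Op 8: place BN@(4,3)
Op 9: place BN@(1,2)
Per-piece attacks for W:
  WN@(3,3): attacks (4,5) (5,4) (2,5) (1,4) (4,1) (5,2) (2,1) (1,2)
  WK@(4,2): attacks (4,3) (4,1) (5,2) (3,2) (5,3) (5,1) (3,3) (3,1)
Union (14 distinct): (1,2) (1,4) (2,1) (2,5) (3,1) (3,2) (3,3) (4,1) (4,3) (4,5) (5,1) (5,2) (5,3) (5,4)

Answer: 14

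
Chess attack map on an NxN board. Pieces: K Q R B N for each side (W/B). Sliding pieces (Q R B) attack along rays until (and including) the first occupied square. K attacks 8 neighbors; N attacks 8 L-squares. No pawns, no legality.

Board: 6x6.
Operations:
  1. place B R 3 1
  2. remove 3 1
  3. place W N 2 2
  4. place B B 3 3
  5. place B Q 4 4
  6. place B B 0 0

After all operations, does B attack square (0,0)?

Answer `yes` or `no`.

Op 1: place BR@(3,1)
Op 2: remove (3,1)
Op 3: place WN@(2,2)
Op 4: place BB@(3,3)
Op 5: place BQ@(4,4)
Op 6: place BB@(0,0)
Per-piece attacks for B:
  BB@(0,0): attacks (1,1) (2,2) [ray(1,1) blocked at (2,2)]
  BB@(3,3): attacks (4,4) (4,2) (5,1) (2,4) (1,5) (2,2) [ray(1,1) blocked at (4,4); ray(-1,-1) blocked at (2,2)]
  BQ@(4,4): attacks (4,5) (4,3) (4,2) (4,1) (4,0) (5,4) (3,4) (2,4) (1,4) (0,4) (5,5) (5,3) (3,5) (3,3) [ray(-1,-1) blocked at (3,3)]
B attacks (0,0): no

Answer: no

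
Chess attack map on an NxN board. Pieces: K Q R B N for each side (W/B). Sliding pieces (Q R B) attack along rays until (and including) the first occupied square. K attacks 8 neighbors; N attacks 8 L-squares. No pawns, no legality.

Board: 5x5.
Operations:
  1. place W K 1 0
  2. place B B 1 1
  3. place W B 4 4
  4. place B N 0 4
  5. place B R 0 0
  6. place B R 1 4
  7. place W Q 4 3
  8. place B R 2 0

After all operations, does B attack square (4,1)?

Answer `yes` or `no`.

Op 1: place WK@(1,0)
Op 2: place BB@(1,1)
Op 3: place WB@(4,4)
Op 4: place BN@(0,4)
Op 5: place BR@(0,0)
Op 6: place BR@(1,4)
Op 7: place WQ@(4,3)
Op 8: place BR@(2,0)
Per-piece attacks for B:
  BR@(0,0): attacks (0,1) (0,2) (0,3) (0,4) (1,0) [ray(0,1) blocked at (0,4); ray(1,0) blocked at (1,0)]
  BN@(0,4): attacks (1,2) (2,3)
  BB@(1,1): attacks (2,2) (3,3) (4,4) (2,0) (0,2) (0,0) [ray(1,1) blocked at (4,4); ray(1,-1) blocked at (2,0); ray(-1,-1) blocked at (0,0)]
  BR@(1,4): attacks (1,3) (1,2) (1,1) (2,4) (3,4) (4,4) (0,4) [ray(0,-1) blocked at (1,1); ray(1,0) blocked at (4,4); ray(-1,0) blocked at (0,4)]
  BR@(2,0): attacks (2,1) (2,2) (2,3) (2,4) (3,0) (4,0) (1,0) [ray(-1,0) blocked at (1,0)]
B attacks (4,1): no

Answer: no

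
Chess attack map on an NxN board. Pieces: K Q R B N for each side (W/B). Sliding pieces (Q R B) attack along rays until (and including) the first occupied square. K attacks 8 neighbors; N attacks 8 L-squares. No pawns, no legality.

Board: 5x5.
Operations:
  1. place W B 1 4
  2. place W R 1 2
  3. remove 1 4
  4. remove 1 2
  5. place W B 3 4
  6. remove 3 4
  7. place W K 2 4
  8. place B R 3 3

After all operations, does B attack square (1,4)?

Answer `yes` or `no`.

Op 1: place WB@(1,4)
Op 2: place WR@(1,2)
Op 3: remove (1,4)
Op 4: remove (1,2)
Op 5: place WB@(3,4)
Op 6: remove (3,4)
Op 7: place WK@(2,4)
Op 8: place BR@(3,3)
Per-piece attacks for B:
  BR@(3,3): attacks (3,4) (3,2) (3,1) (3,0) (4,3) (2,3) (1,3) (0,3)
B attacks (1,4): no

Answer: no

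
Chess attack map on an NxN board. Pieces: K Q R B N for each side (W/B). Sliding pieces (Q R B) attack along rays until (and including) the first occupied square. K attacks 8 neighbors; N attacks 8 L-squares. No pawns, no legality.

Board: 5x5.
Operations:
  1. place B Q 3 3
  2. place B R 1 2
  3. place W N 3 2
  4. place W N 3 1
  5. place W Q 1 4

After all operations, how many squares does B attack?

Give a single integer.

Answer: 15

Derivation:
Op 1: place BQ@(3,3)
Op 2: place BR@(1,2)
Op 3: place WN@(3,2)
Op 4: place WN@(3,1)
Op 5: place WQ@(1,4)
Per-piece attacks for B:
  BR@(1,2): attacks (1,3) (1,4) (1,1) (1,0) (2,2) (3,2) (0,2) [ray(0,1) blocked at (1,4); ray(1,0) blocked at (3,2)]
  BQ@(3,3): attacks (3,4) (3,2) (4,3) (2,3) (1,3) (0,3) (4,4) (4,2) (2,4) (2,2) (1,1) (0,0) [ray(0,-1) blocked at (3,2)]
Union (15 distinct): (0,0) (0,2) (0,3) (1,0) (1,1) (1,3) (1,4) (2,2) (2,3) (2,4) (3,2) (3,4) (4,2) (4,3) (4,4)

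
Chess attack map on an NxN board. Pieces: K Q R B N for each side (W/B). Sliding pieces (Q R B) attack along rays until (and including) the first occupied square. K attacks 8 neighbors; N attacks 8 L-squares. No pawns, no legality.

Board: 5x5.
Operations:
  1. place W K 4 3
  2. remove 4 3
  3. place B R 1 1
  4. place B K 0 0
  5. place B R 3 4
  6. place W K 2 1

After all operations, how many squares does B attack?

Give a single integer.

Op 1: place WK@(4,3)
Op 2: remove (4,3)
Op 3: place BR@(1,1)
Op 4: place BK@(0,0)
Op 5: place BR@(3,4)
Op 6: place WK@(2,1)
Per-piece attacks for B:
  BK@(0,0): attacks (0,1) (1,0) (1,1)
  BR@(1,1): attacks (1,2) (1,3) (1,4) (1,0) (2,1) (0,1) [ray(1,0) blocked at (2,1)]
  BR@(3,4): attacks (3,3) (3,2) (3,1) (3,0) (4,4) (2,4) (1,4) (0,4)
Union (14 distinct): (0,1) (0,4) (1,0) (1,1) (1,2) (1,3) (1,4) (2,1) (2,4) (3,0) (3,1) (3,2) (3,3) (4,4)

Answer: 14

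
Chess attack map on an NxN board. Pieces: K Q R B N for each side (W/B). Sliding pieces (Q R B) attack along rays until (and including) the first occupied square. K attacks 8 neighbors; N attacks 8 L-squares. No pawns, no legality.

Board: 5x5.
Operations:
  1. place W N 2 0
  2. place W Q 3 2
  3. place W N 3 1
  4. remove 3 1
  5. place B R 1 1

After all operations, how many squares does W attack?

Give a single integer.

Op 1: place WN@(2,0)
Op 2: place WQ@(3,2)
Op 3: place WN@(3,1)
Op 4: remove (3,1)
Op 5: place BR@(1,1)
Per-piece attacks for W:
  WN@(2,0): attacks (3,2) (4,1) (1,2) (0,1)
  WQ@(3,2): attacks (3,3) (3,4) (3,1) (3,0) (4,2) (2,2) (1,2) (0,2) (4,3) (4,1) (2,3) (1,4) (2,1) (1,0)
Union (16 distinct): (0,1) (0,2) (1,0) (1,2) (1,4) (2,1) (2,2) (2,3) (3,0) (3,1) (3,2) (3,3) (3,4) (4,1) (4,2) (4,3)

Answer: 16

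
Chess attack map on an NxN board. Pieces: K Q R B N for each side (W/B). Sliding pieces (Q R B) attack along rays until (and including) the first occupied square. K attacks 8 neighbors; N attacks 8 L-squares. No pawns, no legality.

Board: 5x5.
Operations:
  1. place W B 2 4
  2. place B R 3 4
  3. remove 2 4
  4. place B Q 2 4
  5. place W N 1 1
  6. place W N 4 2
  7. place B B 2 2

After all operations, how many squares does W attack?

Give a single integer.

Answer: 6

Derivation:
Op 1: place WB@(2,4)
Op 2: place BR@(3,4)
Op 3: remove (2,4)
Op 4: place BQ@(2,4)
Op 5: place WN@(1,1)
Op 6: place WN@(4,2)
Op 7: place BB@(2,2)
Per-piece attacks for W:
  WN@(1,1): attacks (2,3) (3,2) (0,3) (3,0)
  WN@(4,2): attacks (3,4) (2,3) (3,0) (2,1)
Union (6 distinct): (0,3) (2,1) (2,3) (3,0) (3,2) (3,4)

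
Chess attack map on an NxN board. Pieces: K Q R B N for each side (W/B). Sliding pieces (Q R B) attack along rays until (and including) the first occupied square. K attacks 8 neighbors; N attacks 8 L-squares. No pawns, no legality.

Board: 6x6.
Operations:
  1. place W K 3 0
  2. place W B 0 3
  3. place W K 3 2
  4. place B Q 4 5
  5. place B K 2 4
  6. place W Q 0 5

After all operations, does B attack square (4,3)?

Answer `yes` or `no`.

Op 1: place WK@(3,0)
Op 2: place WB@(0,3)
Op 3: place WK@(3,2)
Op 4: place BQ@(4,5)
Op 5: place BK@(2,4)
Op 6: place WQ@(0,5)
Per-piece attacks for B:
  BK@(2,4): attacks (2,5) (2,3) (3,4) (1,4) (3,5) (3,3) (1,5) (1,3)
  BQ@(4,5): attacks (4,4) (4,3) (4,2) (4,1) (4,0) (5,5) (3,5) (2,5) (1,5) (0,5) (5,4) (3,4) (2,3) (1,2) (0,1) [ray(-1,0) blocked at (0,5)]
B attacks (4,3): yes

Answer: yes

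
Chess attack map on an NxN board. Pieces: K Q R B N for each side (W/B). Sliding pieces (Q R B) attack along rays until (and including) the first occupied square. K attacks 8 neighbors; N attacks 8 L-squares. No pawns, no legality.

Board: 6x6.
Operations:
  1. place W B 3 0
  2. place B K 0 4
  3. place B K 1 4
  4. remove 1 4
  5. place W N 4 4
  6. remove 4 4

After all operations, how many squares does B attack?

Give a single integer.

Op 1: place WB@(3,0)
Op 2: place BK@(0,4)
Op 3: place BK@(1,4)
Op 4: remove (1,4)
Op 5: place WN@(4,4)
Op 6: remove (4,4)
Per-piece attacks for B:
  BK@(0,4): attacks (0,5) (0,3) (1,4) (1,5) (1,3)
Union (5 distinct): (0,3) (0,5) (1,3) (1,4) (1,5)

Answer: 5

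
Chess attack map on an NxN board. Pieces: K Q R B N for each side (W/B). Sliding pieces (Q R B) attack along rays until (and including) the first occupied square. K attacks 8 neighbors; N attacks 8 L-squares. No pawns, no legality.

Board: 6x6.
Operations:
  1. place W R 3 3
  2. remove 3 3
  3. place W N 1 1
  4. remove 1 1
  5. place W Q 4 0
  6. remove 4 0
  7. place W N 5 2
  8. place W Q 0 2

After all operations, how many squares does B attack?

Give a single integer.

Answer: 0

Derivation:
Op 1: place WR@(3,3)
Op 2: remove (3,3)
Op 3: place WN@(1,1)
Op 4: remove (1,1)
Op 5: place WQ@(4,0)
Op 6: remove (4,0)
Op 7: place WN@(5,2)
Op 8: place WQ@(0,2)
Per-piece attacks for B:
Union (0 distinct): (none)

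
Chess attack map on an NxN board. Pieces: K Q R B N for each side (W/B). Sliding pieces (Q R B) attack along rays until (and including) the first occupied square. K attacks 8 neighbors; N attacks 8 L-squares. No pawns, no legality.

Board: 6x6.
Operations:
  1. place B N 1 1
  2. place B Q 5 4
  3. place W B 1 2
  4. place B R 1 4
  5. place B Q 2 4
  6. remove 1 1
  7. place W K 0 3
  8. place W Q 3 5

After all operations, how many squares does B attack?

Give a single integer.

Answer: 27

Derivation:
Op 1: place BN@(1,1)
Op 2: place BQ@(5,4)
Op 3: place WB@(1,2)
Op 4: place BR@(1,4)
Op 5: place BQ@(2,4)
Op 6: remove (1,1)
Op 7: place WK@(0,3)
Op 8: place WQ@(3,5)
Per-piece attacks for B:
  BR@(1,4): attacks (1,5) (1,3) (1,2) (2,4) (0,4) [ray(0,-1) blocked at (1,2); ray(1,0) blocked at (2,4)]
  BQ@(2,4): attacks (2,5) (2,3) (2,2) (2,1) (2,0) (3,4) (4,4) (5,4) (1,4) (3,5) (3,3) (4,2) (5,1) (1,5) (1,3) (0,2) [ray(1,0) blocked at (5,4); ray(-1,0) blocked at (1,4); ray(1,1) blocked at (3,5)]
  BQ@(5,4): attacks (5,5) (5,3) (5,2) (5,1) (5,0) (4,4) (3,4) (2,4) (4,5) (4,3) (3,2) (2,1) (1,0) [ray(-1,0) blocked at (2,4)]
Union (27 distinct): (0,2) (0,4) (1,0) (1,2) (1,3) (1,4) (1,5) (2,0) (2,1) (2,2) (2,3) (2,4) (2,5) (3,2) (3,3) (3,4) (3,5) (4,2) (4,3) (4,4) (4,5) (5,0) (5,1) (5,2) (5,3) (5,4) (5,5)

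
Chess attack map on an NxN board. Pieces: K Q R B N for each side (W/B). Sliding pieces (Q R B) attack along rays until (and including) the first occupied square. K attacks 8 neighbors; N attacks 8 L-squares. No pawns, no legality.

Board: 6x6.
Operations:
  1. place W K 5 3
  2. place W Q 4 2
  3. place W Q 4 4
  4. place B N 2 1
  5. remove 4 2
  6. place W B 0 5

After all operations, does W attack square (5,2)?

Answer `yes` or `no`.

Op 1: place WK@(5,3)
Op 2: place WQ@(4,2)
Op 3: place WQ@(4,4)
Op 4: place BN@(2,1)
Op 5: remove (4,2)
Op 6: place WB@(0,5)
Per-piece attacks for W:
  WB@(0,5): attacks (1,4) (2,3) (3,2) (4,1) (5,0)
  WQ@(4,4): attacks (4,5) (4,3) (4,2) (4,1) (4,0) (5,4) (3,4) (2,4) (1,4) (0,4) (5,5) (5,3) (3,5) (3,3) (2,2) (1,1) (0,0) [ray(1,-1) blocked at (5,3)]
  WK@(5,3): attacks (5,4) (5,2) (4,3) (4,4) (4,2)
W attacks (5,2): yes

Answer: yes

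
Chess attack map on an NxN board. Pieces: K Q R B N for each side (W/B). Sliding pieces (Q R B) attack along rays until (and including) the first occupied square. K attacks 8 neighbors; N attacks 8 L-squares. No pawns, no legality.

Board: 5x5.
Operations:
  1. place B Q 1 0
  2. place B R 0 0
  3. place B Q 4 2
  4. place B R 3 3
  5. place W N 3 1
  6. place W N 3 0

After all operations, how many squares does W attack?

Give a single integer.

Answer: 7

Derivation:
Op 1: place BQ@(1,0)
Op 2: place BR@(0,0)
Op 3: place BQ@(4,2)
Op 4: place BR@(3,3)
Op 5: place WN@(3,1)
Op 6: place WN@(3,0)
Per-piece attacks for W:
  WN@(3,0): attacks (4,2) (2,2) (1,1)
  WN@(3,1): attacks (4,3) (2,3) (1,2) (1,0)
Union (7 distinct): (1,0) (1,1) (1,2) (2,2) (2,3) (4,2) (4,3)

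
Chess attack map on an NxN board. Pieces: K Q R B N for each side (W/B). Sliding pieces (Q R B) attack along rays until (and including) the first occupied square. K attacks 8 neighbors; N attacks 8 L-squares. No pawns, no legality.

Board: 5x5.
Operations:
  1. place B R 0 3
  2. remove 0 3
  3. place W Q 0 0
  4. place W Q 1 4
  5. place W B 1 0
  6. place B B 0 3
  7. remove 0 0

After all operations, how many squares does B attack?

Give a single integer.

Answer: 4

Derivation:
Op 1: place BR@(0,3)
Op 2: remove (0,3)
Op 3: place WQ@(0,0)
Op 4: place WQ@(1,4)
Op 5: place WB@(1,0)
Op 6: place BB@(0,3)
Op 7: remove (0,0)
Per-piece attacks for B:
  BB@(0,3): attacks (1,4) (1,2) (2,1) (3,0) [ray(1,1) blocked at (1,4)]
Union (4 distinct): (1,2) (1,4) (2,1) (3,0)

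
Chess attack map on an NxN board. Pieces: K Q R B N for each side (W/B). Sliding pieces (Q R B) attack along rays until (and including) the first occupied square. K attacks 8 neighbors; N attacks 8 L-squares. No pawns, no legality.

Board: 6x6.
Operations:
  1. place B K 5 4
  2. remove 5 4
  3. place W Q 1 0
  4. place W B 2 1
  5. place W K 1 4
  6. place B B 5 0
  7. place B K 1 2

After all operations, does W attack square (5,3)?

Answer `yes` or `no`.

Answer: no

Derivation:
Op 1: place BK@(5,4)
Op 2: remove (5,4)
Op 3: place WQ@(1,0)
Op 4: place WB@(2,1)
Op 5: place WK@(1,4)
Op 6: place BB@(5,0)
Op 7: place BK@(1,2)
Per-piece attacks for W:
  WQ@(1,0): attacks (1,1) (1,2) (2,0) (3,0) (4,0) (5,0) (0,0) (2,1) (0,1) [ray(0,1) blocked at (1,2); ray(1,0) blocked at (5,0); ray(1,1) blocked at (2,1)]
  WK@(1,4): attacks (1,5) (1,3) (2,4) (0,4) (2,5) (2,3) (0,5) (0,3)
  WB@(2,1): attacks (3,2) (4,3) (5,4) (3,0) (1,2) (1,0) [ray(-1,1) blocked at (1,2); ray(-1,-1) blocked at (1,0)]
W attacks (5,3): no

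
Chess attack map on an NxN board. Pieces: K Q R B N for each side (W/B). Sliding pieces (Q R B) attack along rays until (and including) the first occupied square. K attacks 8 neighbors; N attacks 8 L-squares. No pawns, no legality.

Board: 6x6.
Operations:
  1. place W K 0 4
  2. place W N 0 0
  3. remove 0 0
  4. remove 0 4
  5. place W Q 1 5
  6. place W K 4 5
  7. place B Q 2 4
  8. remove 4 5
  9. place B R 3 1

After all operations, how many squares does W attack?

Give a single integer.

Answer: 12

Derivation:
Op 1: place WK@(0,4)
Op 2: place WN@(0,0)
Op 3: remove (0,0)
Op 4: remove (0,4)
Op 5: place WQ@(1,5)
Op 6: place WK@(4,5)
Op 7: place BQ@(2,4)
Op 8: remove (4,5)
Op 9: place BR@(3,1)
Per-piece attacks for W:
  WQ@(1,5): attacks (1,4) (1,3) (1,2) (1,1) (1,0) (2,5) (3,5) (4,5) (5,5) (0,5) (2,4) (0,4) [ray(1,-1) blocked at (2,4)]
Union (12 distinct): (0,4) (0,5) (1,0) (1,1) (1,2) (1,3) (1,4) (2,4) (2,5) (3,5) (4,5) (5,5)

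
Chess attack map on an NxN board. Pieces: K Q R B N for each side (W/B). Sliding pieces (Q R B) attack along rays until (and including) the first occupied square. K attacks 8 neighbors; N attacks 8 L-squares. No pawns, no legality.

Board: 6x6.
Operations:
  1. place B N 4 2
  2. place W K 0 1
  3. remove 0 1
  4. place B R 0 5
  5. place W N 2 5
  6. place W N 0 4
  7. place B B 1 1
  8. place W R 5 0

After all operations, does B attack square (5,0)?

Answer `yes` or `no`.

Answer: yes

Derivation:
Op 1: place BN@(4,2)
Op 2: place WK@(0,1)
Op 3: remove (0,1)
Op 4: place BR@(0,5)
Op 5: place WN@(2,5)
Op 6: place WN@(0,4)
Op 7: place BB@(1,1)
Op 8: place WR@(5,0)
Per-piece attacks for B:
  BR@(0,5): attacks (0,4) (1,5) (2,5) [ray(0,-1) blocked at (0,4); ray(1,0) blocked at (2,5)]
  BB@(1,1): attacks (2,2) (3,3) (4,4) (5,5) (2,0) (0,2) (0,0)
  BN@(4,2): attacks (5,4) (3,4) (2,3) (5,0) (3,0) (2,1)
B attacks (5,0): yes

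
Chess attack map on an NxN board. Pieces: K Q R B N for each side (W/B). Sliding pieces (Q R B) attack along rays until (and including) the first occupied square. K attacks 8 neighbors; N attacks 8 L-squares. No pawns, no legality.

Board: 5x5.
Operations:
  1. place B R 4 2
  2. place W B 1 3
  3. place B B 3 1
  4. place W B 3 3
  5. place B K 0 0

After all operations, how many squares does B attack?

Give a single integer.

Answer: 14

Derivation:
Op 1: place BR@(4,2)
Op 2: place WB@(1,3)
Op 3: place BB@(3,1)
Op 4: place WB@(3,3)
Op 5: place BK@(0,0)
Per-piece attacks for B:
  BK@(0,0): attacks (0,1) (1,0) (1,1)
  BB@(3,1): attacks (4,2) (4,0) (2,2) (1,3) (2,0) [ray(1,1) blocked at (4,2); ray(-1,1) blocked at (1,3)]
  BR@(4,2): attacks (4,3) (4,4) (4,1) (4,0) (3,2) (2,2) (1,2) (0,2)
Union (14 distinct): (0,1) (0,2) (1,0) (1,1) (1,2) (1,3) (2,0) (2,2) (3,2) (4,0) (4,1) (4,2) (4,3) (4,4)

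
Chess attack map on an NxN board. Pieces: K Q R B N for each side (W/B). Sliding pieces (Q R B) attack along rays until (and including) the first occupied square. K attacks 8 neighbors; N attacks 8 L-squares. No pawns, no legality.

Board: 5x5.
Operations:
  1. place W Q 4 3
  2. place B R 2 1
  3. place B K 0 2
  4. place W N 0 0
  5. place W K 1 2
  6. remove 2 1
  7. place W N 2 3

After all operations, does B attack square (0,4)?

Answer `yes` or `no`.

Answer: no

Derivation:
Op 1: place WQ@(4,3)
Op 2: place BR@(2,1)
Op 3: place BK@(0,2)
Op 4: place WN@(0,0)
Op 5: place WK@(1,2)
Op 6: remove (2,1)
Op 7: place WN@(2,3)
Per-piece attacks for B:
  BK@(0,2): attacks (0,3) (0,1) (1,2) (1,3) (1,1)
B attacks (0,4): no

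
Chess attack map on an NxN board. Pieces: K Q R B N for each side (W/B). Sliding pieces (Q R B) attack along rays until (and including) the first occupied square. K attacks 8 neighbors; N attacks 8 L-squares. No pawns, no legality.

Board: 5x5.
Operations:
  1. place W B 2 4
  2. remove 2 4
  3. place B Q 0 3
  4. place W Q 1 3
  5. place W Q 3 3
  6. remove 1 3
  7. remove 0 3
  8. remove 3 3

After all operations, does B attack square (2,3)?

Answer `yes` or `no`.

Op 1: place WB@(2,4)
Op 2: remove (2,4)
Op 3: place BQ@(0,3)
Op 4: place WQ@(1,3)
Op 5: place WQ@(3,3)
Op 6: remove (1,3)
Op 7: remove (0,3)
Op 8: remove (3,3)
Per-piece attacks for B:
B attacks (2,3): no

Answer: no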